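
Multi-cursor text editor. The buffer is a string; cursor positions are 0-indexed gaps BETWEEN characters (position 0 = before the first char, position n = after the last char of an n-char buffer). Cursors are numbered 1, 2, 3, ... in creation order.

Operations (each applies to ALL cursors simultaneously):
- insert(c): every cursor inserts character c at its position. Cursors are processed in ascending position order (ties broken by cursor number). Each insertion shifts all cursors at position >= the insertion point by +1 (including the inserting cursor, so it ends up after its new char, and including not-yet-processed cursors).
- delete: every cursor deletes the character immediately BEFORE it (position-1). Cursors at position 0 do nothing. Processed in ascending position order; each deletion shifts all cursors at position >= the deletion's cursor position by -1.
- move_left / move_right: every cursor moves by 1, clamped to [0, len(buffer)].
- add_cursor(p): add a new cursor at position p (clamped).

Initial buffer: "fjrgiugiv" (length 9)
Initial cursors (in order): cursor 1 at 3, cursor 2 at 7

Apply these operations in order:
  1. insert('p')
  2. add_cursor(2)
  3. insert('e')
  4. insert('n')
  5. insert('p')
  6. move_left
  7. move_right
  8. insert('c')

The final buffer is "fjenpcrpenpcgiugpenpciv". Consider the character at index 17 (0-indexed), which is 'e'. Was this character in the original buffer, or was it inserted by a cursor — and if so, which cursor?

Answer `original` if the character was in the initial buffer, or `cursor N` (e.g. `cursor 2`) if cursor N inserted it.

Answer: cursor 2

Derivation:
After op 1 (insert('p')): buffer="fjrpgiugpiv" (len 11), cursors c1@4 c2@9, authorship ...1....2..
After op 2 (add_cursor(2)): buffer="fjrpgiugpiv" (len 11), cursors c3@2 c1@4 c2@9, authorship ...1....2..
After op 3 (insert('e')): buffer="fjerpegiugpeiv" (len 14), cursors c3@3 c1@6 c2@12, authorship ..3.11....22..
After op 4 (insert('n')): buffer="fjenrpengiugpeniv" (len 17), cursors c3@4 c1@8 c2@15, authorship ..33.111....222..
After op 5 (insert('p')): buffer="fjenprpenpgiugpenpiv" (len 20), cursors c3@5 c1@10 c2@18, authorship ..333.1111....2222..
After op 6 (move_left): buffer="fjenprpenpgiugpenpiv" (len 20), cursors c3@4 c1@9 c2@17, authorship ..333.1111....2222..
After op 7 (move_right): buffer="fjenprpenpgiugpenpiv" (len 20), cursors c3@5 c1@10 c2@18, authorship ..333.1111....2222..
After op 8 (insert('c')): buffer="fjenpcrpenpcgiugpenpciv" (len 23), cursors c3@6 c1@12 c2@21, authorship ..3333.11111....22222..
Authorship (.=original, N=cursor N): . . 3 3 3 3 . 1 1 1 1 1 . . . . 2 2 2 2 2 . .
Index 17: author = 2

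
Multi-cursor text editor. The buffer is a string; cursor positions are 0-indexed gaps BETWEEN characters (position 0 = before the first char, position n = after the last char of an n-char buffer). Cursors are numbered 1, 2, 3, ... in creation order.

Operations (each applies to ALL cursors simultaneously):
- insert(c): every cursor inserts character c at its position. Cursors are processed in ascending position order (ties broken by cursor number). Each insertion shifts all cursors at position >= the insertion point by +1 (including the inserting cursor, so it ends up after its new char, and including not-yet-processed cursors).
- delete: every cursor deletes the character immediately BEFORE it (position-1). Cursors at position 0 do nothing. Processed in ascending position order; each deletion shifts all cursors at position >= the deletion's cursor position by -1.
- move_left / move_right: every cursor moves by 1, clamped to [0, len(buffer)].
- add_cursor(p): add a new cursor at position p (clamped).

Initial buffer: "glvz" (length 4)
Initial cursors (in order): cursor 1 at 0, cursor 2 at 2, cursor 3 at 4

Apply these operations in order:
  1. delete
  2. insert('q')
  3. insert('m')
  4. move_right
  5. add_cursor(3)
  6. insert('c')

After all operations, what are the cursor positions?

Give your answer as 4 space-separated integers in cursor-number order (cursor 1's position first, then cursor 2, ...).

Answer: 5 9 12 5

Derivation:
After op 1 (delete): buffer="gv" (len 2), cursors c1@0 c2@1 c3@2, authorship ..
After op 2 (insert('q')): buffer="qgqvq" (len 5), cursors c1@1 c2@3 c3@5, authorship 1.2.3
After op 3 (insert('m')): buffer="qmgqmvqm" (len 8), cursors c1@2 c2@5 c3@8, authorship 11.22.33
After op 4 (move_right): buffer="qmgqmvqm" (len 8), cursors c1@3 c2@6 c3@8, authorship 11.22.33
After op 5 (add_cursor(3)): buffer="qmgqmvqm" (len 8), cursors c1@3 c4@3 c2@6 c3@8, authorship 11.22.33
After op 6 (insert('c')): buffer="qmgccqmvcqmc" (len 12), cursors c1@5 c4@5 c2@9 c3@12, authorship 11.1422.2333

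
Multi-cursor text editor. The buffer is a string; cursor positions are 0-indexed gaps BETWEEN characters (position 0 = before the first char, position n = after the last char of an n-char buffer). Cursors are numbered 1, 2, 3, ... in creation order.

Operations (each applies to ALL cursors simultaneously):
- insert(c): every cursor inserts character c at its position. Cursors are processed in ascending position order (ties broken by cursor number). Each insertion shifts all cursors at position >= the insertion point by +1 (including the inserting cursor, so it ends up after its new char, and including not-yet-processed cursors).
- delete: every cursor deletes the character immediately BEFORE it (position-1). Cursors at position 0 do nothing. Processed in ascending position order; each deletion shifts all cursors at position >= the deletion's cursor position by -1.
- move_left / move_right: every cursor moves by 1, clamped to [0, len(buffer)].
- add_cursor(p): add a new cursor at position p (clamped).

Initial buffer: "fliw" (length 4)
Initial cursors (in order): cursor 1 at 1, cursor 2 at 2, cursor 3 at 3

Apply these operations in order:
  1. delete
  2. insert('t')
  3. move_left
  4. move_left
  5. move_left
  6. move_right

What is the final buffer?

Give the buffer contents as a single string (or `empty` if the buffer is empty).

Answer: tttw

Derivation:
After op 1 (delete): buffer="w" (len 1), cursors c1@0 c2@0 c3@0, authorship .
After op 2 (insert('t')): buffer="tttw" (len 4), cursors c1@3 c2@3 c3@3, authorship 123.
After op 3 (move_left): buffer="tttw" (len 4), cursors c1@2 c2@2 c3@2, authorship 123.
After op 4 (move_left): buffer="tttw" (len 4), cursors c1@1 c2@1 c3@1, authorship 123.
After op 5 (move_left): buffer="tttw" (len 4), cursors c1@0 c2@0 c3@0, authorship 123.
After op 6 (move_right): buffer="tttw" (len 4), cursors c1@1 c2@1 c3@1, authorship 123.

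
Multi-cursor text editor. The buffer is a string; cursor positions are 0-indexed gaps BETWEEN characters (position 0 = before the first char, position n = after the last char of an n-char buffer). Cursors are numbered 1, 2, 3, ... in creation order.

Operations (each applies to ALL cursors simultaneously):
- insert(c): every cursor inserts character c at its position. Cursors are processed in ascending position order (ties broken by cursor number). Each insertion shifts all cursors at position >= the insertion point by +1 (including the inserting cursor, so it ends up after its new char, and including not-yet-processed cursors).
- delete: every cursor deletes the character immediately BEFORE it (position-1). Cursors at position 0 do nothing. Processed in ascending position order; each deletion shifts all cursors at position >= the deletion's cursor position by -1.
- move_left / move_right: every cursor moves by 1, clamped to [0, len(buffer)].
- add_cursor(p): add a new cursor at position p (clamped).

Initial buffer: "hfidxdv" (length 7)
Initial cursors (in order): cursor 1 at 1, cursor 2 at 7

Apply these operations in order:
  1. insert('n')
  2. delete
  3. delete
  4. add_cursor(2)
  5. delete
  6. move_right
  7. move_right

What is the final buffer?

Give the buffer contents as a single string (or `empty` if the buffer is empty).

Answer: fdx

Derivation:
After op 1 (insert('n')): buffer="hnfidxdvn" (len 9), cursors c1@2 c2@9, authorship .1......2
After op 2 (delete): buffer="hfidxdv" (len 7), cursors c1@1 c2@7, authorship .......
After op 3 (delete): buffer="fidxd" (len 5), cursors c1@0 c2@5, authorship .....
After op 4 (add_cursor(2)): buffer="fidxd" (len 5), cursors c1@0 c3@2 c2@5, authorship .....
After op 5 (delete): buffer="fdx" (len 3), cursors c1@0 c3@1 c2@3, authorship ...
After op 6 (move_right): buffer="fdx" (len 3), cursors c1@1 c3@2 c2@3, authorship ...
After op 7 (move_right): buffer="fdx" (len 3), cursors c1@2 c2@3 c3@3, authorship ...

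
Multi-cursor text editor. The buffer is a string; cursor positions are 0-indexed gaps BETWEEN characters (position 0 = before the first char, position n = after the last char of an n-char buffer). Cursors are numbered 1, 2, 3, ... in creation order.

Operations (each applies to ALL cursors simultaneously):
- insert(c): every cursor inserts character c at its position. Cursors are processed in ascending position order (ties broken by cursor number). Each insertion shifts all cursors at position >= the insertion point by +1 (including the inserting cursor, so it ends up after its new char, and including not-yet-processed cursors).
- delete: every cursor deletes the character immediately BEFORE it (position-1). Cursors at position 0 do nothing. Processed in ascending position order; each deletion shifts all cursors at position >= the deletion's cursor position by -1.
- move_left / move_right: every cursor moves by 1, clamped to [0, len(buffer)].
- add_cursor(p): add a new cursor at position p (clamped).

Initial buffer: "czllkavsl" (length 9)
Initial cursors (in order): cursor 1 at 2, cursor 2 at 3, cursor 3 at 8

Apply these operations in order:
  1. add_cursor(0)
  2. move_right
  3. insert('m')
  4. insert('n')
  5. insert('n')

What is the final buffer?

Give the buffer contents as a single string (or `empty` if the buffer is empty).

After op 1 (add_cursor(0)): buffer="czllkavsl" (len 9), cursors c4@0 c1@2 c2@3 c3@8, authorship .........
After op 2 (move_right): buffer="czllkavsl" (len 9), cursors c4@1 c1@3 c2@4 c3@9, authorship .........
After op 3 (insert('m')): buffer="cmzlmlmkavslm" (len 13), cursors c4@2 c1@5 c2@7 c3@13, authorship .4..1.2.....3
After op 4 (insert('n')): buffer="cmnzlmnlmnkavslmn" (len 17), cursors c4@3 c1@7 c2@10 c3@17, authorship .44..11.22.....33
After op 5 (insert('n')): buffer="cmnnzlmnnlmnnkavslmnn" (len 21), cursors c4@4 c1@9 c2@13 c3@21, authorship .444..111.222.....333

Answer: cmnnzlmnnlmnnkavslmnn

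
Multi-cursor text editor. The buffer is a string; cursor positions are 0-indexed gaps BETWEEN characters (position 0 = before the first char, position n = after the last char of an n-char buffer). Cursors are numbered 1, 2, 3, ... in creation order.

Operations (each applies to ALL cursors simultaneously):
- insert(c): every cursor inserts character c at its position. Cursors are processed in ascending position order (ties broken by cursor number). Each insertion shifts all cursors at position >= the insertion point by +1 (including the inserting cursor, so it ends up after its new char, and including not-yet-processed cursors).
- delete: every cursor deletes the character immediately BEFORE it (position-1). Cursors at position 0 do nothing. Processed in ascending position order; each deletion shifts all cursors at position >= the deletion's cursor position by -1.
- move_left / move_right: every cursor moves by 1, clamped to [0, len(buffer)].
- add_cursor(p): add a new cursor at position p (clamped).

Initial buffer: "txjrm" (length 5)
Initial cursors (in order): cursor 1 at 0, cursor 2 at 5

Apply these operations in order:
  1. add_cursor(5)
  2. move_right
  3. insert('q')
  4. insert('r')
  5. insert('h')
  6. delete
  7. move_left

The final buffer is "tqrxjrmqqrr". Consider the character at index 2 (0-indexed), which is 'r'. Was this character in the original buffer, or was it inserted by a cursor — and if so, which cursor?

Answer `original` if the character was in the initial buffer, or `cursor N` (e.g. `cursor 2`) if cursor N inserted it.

After op 1 (add_cursor(5)): buffer="txjrm" (len 5), cursors c1@0 c2@5 c3@5, authorship .....
After op 2 (move_right): buffer="txjrm" (len 5), cursors c1@1 c2@5 c3@5, authorship .....
After op 3 (insert('q')): buffer="tqxjrmqq" (len 8), cursors c1@2 c2@8 c3@8, authorship .1....23
After op 4 (insert('r')): buffer="tqrxjrmqqrr" (len 11), cursors c1@3 c2@11 c3@11, authorship .11....2323
After op 5 (insert('h')): buffer="tqrhxjrmqqrrhh" (len 14), cursors c1@4 c2@14 c3@14, authorship .111....232323
After op 6 (delete): buffer="tqrxjrmqqrr" (len 11), cursors c1@3 c2@11 c3@11, authorship .11....2323
After op 7 (move_left): buffer="tqrxjrmqqrr" (len 11), cursors c1@2 c2@10 c3@10, authorship .11....2323
Authorship (.=original, N=cursor N): . 1 1 . . . . 2 3 2 3
Index 2: author = 1

Answer: cursor 1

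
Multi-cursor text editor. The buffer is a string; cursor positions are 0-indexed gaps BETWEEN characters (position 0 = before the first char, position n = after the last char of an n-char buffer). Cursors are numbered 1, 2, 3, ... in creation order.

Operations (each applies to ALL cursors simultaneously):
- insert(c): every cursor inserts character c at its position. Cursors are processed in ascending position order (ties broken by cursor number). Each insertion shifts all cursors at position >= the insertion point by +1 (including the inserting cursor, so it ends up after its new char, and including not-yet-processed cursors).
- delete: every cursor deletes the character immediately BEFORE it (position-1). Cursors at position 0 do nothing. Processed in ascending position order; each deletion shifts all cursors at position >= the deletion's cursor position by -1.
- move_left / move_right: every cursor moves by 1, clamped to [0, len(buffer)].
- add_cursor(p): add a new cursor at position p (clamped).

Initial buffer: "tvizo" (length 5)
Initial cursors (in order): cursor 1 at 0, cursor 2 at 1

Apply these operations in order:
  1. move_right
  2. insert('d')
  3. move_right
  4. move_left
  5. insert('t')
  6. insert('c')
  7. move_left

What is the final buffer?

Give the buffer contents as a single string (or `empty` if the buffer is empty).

Answer: tdtcvdtcizo

Derivation:
After op 1 (move_right): buffer="tvizo" (len 5), cursors c1@1 c2@2, authorship .....
After op 2 (insert('d')): buffer="tdvdizo" (len 7), cursors c1@2 c2@4, authorship .1.2...
After op 3 (move_right): buffer="tdvdizo" (len 7), cursors c1@3 c2@5, authorship .1.2...
After op 4 (move_left): buffer="tdvdizo" (len 7), cursors c1@2 c2@4, authorship .1.2...
After op 5 (insert('t')): buffer="tdtvdtizo" (len 9), cursors c1@3 c2@6, authorship .11.22...
After op 6 (insert('c')): buffer="tdtcvdtcizo" (len 11), cursors c1@4 c2@8, authorship .111.222...
After op 7 (move_left): buffer="tdtcvdtcizo" (len 11), cursors c1@3 c2@7, authorship .111.222...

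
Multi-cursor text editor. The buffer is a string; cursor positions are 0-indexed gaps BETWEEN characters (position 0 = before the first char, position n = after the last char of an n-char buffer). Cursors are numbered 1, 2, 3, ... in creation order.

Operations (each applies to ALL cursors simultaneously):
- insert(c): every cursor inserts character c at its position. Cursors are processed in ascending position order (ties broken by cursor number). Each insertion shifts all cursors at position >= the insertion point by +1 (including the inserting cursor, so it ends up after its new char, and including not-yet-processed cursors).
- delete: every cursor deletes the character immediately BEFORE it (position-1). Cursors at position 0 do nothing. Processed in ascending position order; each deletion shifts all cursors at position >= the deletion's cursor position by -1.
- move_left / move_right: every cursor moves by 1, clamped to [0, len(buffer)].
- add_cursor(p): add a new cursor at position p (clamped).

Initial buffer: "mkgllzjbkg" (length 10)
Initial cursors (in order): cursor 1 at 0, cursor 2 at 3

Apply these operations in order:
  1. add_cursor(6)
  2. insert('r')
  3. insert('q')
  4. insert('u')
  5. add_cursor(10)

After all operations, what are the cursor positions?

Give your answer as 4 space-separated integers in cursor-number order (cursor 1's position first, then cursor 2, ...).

Answer: 3 9 15 10

Derivation:
After op 1 (add_cursor(6)): buffer="mkgllzjbkg" (len 10), cursors c1@0 c2@3 c3@6, authorship ..........
After op 2 (insert('r')): buffer="rmkgrllzrjbkg" (len 13), cursors c1@1 c2@5 c3@9, authorship 1...2...3....
After op 3 (insert('q')): buffer="rqmkgrqllzrqjbkg" (len 16), cursors c1@2 c2@7 c3@12, authorship 11...22...33....
After op 4 (insert('u')): buffer="rqumkgrqullzrqujbkg" (len 19), cursors c1@3 c2@9 c3@15, authorship 111...222...333....
After op 5 (add_cursor(10)): buffer="rqumkgrqullzrqujbkg" (len 19), cursors c1@3 c2@9 c4@10 c3@15, authorship 111...222...333....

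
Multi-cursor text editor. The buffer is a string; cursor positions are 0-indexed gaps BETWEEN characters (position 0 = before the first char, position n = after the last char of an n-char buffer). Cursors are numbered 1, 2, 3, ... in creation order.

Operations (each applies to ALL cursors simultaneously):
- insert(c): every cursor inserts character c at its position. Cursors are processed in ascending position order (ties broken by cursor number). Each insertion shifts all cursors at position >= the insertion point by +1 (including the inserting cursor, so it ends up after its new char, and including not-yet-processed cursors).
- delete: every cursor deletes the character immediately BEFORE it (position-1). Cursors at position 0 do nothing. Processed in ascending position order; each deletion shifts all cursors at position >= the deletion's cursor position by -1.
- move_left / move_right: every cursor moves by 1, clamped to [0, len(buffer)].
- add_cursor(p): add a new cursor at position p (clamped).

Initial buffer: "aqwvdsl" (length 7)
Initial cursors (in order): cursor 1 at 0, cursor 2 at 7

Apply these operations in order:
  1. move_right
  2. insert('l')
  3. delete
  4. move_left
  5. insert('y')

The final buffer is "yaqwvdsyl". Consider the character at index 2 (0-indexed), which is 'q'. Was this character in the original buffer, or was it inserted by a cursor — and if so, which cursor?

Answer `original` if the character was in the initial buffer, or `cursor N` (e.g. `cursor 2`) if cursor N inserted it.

After op 1 (move_right): buffer="aqwvdsl" (len 7), cursors c1@1 c2@7, authorship .......
After op 2 (insert('l')): buffer="alqwvdsll" (len 9), cursors c1@2 c2@9, authorship .1......2
After op 3 (delete): buffer="aqwvdsl" (len 7), cursors c1@1 c2@7, authorship .......
After op 4 (move_left): buffer="aqwvdsl" (len 7), cursors c1@0 c2@6, authorship .......
After op 5 (insert('y')): buffer="yaqwvdsyl" (len 9), cursors c1@1 c2@8, authorship 1......2.
Authorship (.=original, N=cursor N): 1 . . . . . . 2 .
Index 2: author = original

Answer: original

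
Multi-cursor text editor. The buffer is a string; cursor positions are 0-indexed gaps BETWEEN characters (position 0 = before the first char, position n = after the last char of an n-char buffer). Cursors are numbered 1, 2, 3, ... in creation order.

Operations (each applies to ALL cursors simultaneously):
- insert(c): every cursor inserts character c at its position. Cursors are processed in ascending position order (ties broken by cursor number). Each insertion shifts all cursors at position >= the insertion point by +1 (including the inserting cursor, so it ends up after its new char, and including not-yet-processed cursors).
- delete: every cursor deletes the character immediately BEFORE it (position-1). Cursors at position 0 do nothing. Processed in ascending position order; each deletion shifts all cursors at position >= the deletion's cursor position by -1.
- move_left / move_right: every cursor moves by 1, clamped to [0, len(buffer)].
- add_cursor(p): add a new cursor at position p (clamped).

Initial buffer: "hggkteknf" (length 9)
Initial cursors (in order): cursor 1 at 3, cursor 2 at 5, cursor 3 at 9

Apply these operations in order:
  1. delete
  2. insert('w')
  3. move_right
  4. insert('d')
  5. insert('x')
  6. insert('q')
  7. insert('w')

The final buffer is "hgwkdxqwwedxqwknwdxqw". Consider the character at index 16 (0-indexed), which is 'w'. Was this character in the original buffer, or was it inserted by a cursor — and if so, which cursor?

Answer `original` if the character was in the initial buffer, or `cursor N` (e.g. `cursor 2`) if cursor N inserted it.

Answer: cursor 3

Derivation:
After op 1 (delete): buffer="hgkekn" (len 6), cursors c1@2 c2@3 c3@6, authorship ......
After op 2 (insert('w')): buffer="hgwkweknw" (len 9), cursors c1@3 c2@5 c3@9, authorship ..1.2...3
After op 3 (move_right): buffer="hgwkweknw" (len 9), cursors c1@4 c2@6 c3@9, authorship ..1.2...3
After op 4 (insert('d')): buffer="hgwkdwedknwd" (len 12), cursors c1@5 c2@8 c3@12, authorship ..1.12.2..33
After op 5 (insert('x')): buffer="hgwkdxwedxknwdx" (len 15), cursors c1@6 c2@10 c3@15, authorship ..1.112.22..333
After op 6 (insert('q')): buffer="hgwkdxqwedxqknwdxq" (len 18), cursors c1@7 c2@12 c3@18, authorship ..1.1112.222..3333
After op 7 (insert('w')): buffer="hgwkdxqwwedxqwknwdxqw" (len 21), cursors c1@8 c2@14 c3@21, authorship ..1.11112.2222..33333
Authorship (.=original, N=cursor N): . . 1 . 1 1 1 1 2 . 2 2 2 2 . . 3 3 3 3 3
Index 16: author = 3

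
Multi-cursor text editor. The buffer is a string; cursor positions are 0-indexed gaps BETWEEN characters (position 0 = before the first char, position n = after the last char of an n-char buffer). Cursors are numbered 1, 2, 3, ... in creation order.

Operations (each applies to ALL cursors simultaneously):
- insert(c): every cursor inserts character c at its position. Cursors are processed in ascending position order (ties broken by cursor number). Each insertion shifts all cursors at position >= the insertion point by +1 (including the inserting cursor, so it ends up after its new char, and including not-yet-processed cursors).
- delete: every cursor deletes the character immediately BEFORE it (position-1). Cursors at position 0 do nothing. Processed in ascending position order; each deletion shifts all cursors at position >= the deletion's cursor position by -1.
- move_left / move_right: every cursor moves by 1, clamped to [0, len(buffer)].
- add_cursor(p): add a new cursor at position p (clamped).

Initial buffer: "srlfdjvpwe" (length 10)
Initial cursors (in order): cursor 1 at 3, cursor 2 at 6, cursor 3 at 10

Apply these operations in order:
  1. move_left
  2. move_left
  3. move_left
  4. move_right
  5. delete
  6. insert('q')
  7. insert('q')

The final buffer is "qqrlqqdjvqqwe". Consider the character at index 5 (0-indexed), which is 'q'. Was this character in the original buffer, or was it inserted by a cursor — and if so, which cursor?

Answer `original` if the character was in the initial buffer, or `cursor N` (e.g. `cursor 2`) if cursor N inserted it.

Answer: cursor 2

Derivation:
After op 1 (move_left): buffer="srlfdjvpwe" (len 10), cursors c1@2 c2@5 c3@9, authorship ..........
After op 2 (move_left): buffer="srlfdjvpwe" (len 10), cursors c1@1 c2@4 c3@8, authorship ..........
After op 3 (move_left): buffer="srlfdjvpwe" (len 10), cursors c1@0 c2@3 c3@7, authorship ..........
After op 4 (move_right): buffer="srlfdjvpwe" (len 10), cursors c1@1 c2@4 c3@8, authorship ..........
After op 5 (delete): buffer="rldjvwe" (len 7), cursors c1@0 c2@2 c3@5, authorship .......
After op 6 (insert('q')): buffer="qrlqdjvqwe" (len 10), cursors c1@1 c2@4 c3@8, authorship 1..2...3..
After op 7 (insert('q')): buffer="qqrlqqdjvqqwe" (len 13), cursors c1@2 c2@6 c3@11, authorship 11..22...33..
Authorship (.=original, N=cursor N): 1 1 . . 2 2 . . . 3 3 . .
Index 5: author = 2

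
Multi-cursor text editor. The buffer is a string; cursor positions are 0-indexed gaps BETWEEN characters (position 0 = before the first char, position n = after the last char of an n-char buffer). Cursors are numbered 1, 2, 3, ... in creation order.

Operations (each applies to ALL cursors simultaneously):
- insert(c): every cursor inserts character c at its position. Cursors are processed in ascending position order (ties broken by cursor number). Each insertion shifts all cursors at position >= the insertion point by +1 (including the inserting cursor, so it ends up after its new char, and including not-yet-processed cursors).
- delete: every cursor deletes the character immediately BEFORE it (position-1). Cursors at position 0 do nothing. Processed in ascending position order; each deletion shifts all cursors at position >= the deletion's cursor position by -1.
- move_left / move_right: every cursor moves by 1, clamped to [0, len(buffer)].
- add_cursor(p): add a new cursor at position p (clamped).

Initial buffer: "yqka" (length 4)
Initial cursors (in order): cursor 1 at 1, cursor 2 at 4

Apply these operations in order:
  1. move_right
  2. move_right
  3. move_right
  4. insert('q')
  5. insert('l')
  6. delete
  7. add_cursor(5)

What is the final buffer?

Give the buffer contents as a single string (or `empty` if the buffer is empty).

Answer: yqkaqq

Derivation:
After op 1 (move_right): buffer="yqka" (len 4), cursors c1@2 c2@4, authorship ....
After op 2 (move_right): buffer="yqka" (len 4), cursors c1@3 c2@4, authorship ....
After op 3 (move_right): buffer="yqka" (len 4), cursors c1@4 c2@4, authorship ....
After op 4 (insert('q')): buffer="yqkaqq" (len 6), cursors c1@6 c2@6, authorship ....12
After op 5 (insert('l')): buffer="yqkaqqll" (len 8), cursors c1@8 c2@8, authorship ....1212
After op 6 (delete): buffer="yqkaqq" (len 6), cursors c1@6 c2@6, authorship ....12
After op 7 (add_cursor(5)): buffer="yqkaqq" (len 6), cursors c3@5 c1@6 c2@6, authorship ....12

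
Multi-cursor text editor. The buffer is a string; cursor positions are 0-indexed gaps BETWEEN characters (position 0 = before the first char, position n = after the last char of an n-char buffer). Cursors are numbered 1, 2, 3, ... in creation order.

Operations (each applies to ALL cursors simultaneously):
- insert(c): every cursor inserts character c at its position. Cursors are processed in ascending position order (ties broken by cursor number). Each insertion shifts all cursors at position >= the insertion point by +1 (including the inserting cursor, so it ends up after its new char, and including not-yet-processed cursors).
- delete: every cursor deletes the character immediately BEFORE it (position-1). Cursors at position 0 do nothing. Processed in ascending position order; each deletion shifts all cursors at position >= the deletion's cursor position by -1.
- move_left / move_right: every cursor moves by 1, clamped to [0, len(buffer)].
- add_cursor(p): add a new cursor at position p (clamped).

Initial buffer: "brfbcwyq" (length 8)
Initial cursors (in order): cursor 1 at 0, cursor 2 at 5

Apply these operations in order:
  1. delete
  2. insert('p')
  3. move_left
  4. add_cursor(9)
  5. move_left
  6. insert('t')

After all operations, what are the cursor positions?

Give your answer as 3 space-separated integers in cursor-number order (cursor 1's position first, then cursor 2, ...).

Answer: 1 6 11

Derivation:
After op 1 (delete): buffer="brfbwyq" (len 7), cursors c1@0 c2@4, authorship .......
After op 2 (insert('p')): buffer="pbrfbpwyq" (len 9), cursors c1@1 c2@6, authorship 1....2...
After op 3 (move_left): buffer="pbrfbpwyq" (len 9), cursors c1@0 c2@5, authorship 1....2...
After op 4 (add_cursor(9)): buffer="pbrfbpwyq" (len 9), cursors c1@0 c2@5 c3@9, authorship 1....2...
After op 5 (move_left): buffer="pbrfbpwyq" (len 9), cursors c1@0 c2@4 c3@8, authorship 1....2...
After op 6 (insert('t')): buffer="tpbrftbpwytq" (len 12), cursors c1@1 c2@6 c3@11, authorship 11...2.2..3.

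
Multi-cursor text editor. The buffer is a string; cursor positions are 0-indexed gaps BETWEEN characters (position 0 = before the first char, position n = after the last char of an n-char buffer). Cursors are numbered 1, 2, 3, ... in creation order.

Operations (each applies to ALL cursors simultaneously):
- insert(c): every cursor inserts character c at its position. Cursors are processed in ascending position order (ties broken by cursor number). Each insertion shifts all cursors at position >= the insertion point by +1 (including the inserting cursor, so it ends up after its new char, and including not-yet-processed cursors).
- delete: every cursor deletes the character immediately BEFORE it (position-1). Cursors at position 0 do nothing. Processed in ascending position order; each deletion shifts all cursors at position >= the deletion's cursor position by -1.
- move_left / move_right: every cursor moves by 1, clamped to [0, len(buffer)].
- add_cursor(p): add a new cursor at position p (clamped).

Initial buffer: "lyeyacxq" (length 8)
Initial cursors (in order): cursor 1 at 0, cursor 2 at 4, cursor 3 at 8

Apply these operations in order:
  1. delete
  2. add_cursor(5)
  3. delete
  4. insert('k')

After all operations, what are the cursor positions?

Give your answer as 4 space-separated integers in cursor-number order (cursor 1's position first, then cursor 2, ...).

After op 1 (delete): buffer="lyeacx" (len 6), cursors c1@0 c2@3 c3@6, authorship ......
After op 2 (add_cursor(5)): buffer="lyeacx" (len 6), cursors c1@0 c2@3 c4@5 c3@6, authorship ......
After op 3 (delete): buffer="lya" (len 3), cursors c1@0 c2@2 c3@3 c4@3, authorship ...
After op 4 (insert('k')): buffer="klykakk" (len 7), cursors c1@1 c2@4 c3@7 c4@7, authorship 1..2.34

Answer: 1 4 7 7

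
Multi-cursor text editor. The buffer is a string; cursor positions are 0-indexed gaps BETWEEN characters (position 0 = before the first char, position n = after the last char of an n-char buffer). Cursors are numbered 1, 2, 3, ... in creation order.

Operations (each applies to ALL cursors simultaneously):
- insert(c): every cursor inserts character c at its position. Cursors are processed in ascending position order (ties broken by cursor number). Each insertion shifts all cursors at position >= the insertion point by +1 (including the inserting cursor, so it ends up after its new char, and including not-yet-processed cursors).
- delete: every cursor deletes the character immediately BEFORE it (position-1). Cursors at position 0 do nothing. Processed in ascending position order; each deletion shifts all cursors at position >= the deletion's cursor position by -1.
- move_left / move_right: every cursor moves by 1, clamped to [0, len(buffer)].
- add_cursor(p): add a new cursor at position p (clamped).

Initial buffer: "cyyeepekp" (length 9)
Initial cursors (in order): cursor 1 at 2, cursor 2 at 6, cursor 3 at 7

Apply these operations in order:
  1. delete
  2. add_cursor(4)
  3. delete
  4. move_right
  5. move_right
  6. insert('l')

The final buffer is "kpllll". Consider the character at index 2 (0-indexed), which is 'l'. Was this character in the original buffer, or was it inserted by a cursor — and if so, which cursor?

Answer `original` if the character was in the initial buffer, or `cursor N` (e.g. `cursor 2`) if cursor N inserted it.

Answer: cursor 1

Derivation:
After op 1 (delete): buffer="cyeekp" (len 6), cursors c1@1 c2@4 c3@4, authorship ......
After op 2 (add_cursor(4)): buffer="cyeekp" (len 6), cursors c1@1 c2@4 c3@4 c4@4, authorship ......
After op 3 (delete): buffer="kp" (len 2), cursors c1@0 c2@0 c3@0 c4@0, authorship ..
After op 4 (move_right): buffer="kp" (len 2), cursors c1@1 c2@1 c3@1 c4@1, authorship ..
After op 5 (move_right): buffer="kp" (len 2), cursors c1@2 c2@2 c3@2 c4@2, authorship ..
After op 6 (insert('l')): buffer="kpllll" (len 6), cursors c1@6 c2@6 c3@6 c4@6, authorship ..1234
Authorship (.=original, N=cursor N): . . 1 2 3 4
Index 2: author = 1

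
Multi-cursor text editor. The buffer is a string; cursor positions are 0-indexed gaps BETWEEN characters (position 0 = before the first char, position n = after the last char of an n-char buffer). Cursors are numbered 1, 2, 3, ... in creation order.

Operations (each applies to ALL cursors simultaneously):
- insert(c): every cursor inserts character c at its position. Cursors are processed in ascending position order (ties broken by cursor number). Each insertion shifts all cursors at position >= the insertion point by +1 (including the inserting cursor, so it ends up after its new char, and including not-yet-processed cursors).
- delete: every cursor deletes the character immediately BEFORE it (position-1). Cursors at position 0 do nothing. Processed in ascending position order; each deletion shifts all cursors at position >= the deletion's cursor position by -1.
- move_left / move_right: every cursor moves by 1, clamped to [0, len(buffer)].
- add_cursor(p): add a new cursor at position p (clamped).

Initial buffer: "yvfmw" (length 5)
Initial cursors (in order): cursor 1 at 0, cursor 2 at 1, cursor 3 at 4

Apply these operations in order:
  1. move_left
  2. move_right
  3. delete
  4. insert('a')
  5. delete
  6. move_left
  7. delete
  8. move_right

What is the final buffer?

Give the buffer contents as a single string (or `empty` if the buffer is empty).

Answer: fw

Derivation:
After op 1 (move_left): buffer="yvfmw" (len 5), cursors c1@0 c2@0 c3@3, authorship .....
After op 2 (move_right): buffer="yvfmw" (len 5), cursors c1@1 c2@1 c3@4, authorship .....
After op 3 (delete): buffer="vfw" (len 3), cursors c1@0 c2@0 c3@2, authorship ...
After op 4 (insert('a')): buffer="aavfaw" (len 6), cursors c1@2 c2@2 c3@5, authorship 12..3.
After op 5 (delete): buffer="vfw" (len 3), cursors c1@0 c2@0 c3@2, authorship ...
After op 6 (move_left): buffer="vfw" (len 3), cursors c1@0 c2@0 c3@1, authorship ...
After op 7 (delete): buffer="fw" (len 2), cursors c1@0 c2@0 c3@0, authorship ..
After op 8 (move_right): buffer="fw" (len 2), cursors c1@1 c2@1 c3@1, authorship ..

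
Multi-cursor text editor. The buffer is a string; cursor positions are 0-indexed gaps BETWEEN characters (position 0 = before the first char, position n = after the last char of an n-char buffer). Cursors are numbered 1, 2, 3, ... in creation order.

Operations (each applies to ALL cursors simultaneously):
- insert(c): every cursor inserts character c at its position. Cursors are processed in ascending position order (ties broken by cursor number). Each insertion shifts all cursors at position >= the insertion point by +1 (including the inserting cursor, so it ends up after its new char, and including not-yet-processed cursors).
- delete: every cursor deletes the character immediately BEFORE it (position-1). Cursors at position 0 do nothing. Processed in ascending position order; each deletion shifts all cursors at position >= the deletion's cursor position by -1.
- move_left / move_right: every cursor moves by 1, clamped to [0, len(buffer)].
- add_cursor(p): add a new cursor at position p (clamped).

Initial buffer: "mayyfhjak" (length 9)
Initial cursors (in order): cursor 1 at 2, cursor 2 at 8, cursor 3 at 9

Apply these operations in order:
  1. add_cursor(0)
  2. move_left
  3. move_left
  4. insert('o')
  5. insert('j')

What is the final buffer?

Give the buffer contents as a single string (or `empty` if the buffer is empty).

After op 1 (add_cursor(0)): buffer="mayyfhjak" (len 9), cursors c4@0 c1@2 c2@8 c3@9, authorship .........
After op 2 (move_left): buffer="mayyfhjak" (len 9), cursors c4@0 c1@1 c2@7 c3@8, authorship .........
After op 3 (move_left): buffer="mayyfhjak" (len 9), cursors c1@0 c4@0 c2@6 c3@7, authorship .........
After op 4 (insert('o')): buffer="oomayyfhojoak" (len 13), cursors c1@2 c4@2 c2@9 c3@11, authorship 14......2.3..
After op 5 (insert('j')): buffer="oojjmayyfhojjojak" (len 17), cursors c1@4 c4@4 c2@12 c3@15, authorship 1414......22.33..

Answer: oojjmayyfhojjojak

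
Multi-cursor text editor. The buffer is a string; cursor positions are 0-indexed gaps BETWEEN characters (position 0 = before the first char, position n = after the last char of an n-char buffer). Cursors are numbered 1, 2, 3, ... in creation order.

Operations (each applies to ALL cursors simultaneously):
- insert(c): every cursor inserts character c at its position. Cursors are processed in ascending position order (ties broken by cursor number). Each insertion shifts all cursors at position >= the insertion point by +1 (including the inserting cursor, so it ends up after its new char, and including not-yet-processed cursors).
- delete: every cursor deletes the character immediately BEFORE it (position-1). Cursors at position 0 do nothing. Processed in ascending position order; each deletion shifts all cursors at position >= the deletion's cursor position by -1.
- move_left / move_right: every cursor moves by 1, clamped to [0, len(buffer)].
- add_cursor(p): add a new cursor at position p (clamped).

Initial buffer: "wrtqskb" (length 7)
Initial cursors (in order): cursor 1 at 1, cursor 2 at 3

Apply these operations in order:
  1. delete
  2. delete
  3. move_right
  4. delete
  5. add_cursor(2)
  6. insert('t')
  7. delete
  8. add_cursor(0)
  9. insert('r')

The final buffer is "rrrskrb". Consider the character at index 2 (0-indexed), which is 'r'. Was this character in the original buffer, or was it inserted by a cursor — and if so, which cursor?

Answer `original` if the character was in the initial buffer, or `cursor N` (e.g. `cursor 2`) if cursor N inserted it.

Answer: cursor 4

Derivation:
After op 1 (delete): buffer="rqskb" (len 5), cursors c1@0 c2@1, authorship .....
After op 2 (delete): buffer="qskb" (len 4), cursors c1@0 c2@0, authorship ....
After op 3 (move_right): buffer="qskb" (len 4), cursors c1@1 c2@1, authorship ....
After op 4 (delete): buffer="skb" (len 3), cursors c1@0 c2@0, authorship ...
After op 5 (add_cursor(2)): buffer="skb" (len 3), cursors c1@0 c2@0 c3@2, authorship ...
After op 6 (insert('t')): buffer="ttsktb" (len 6), cursors c1@2 c2@2 c3@5, authorship 12..3.
After op 7 (delete): buffer="skb" (len 3), cursors c1@0 c2@0 c3@2, authorship ...
After op 8 (add_cursor(0)): buffer="skb" (len 3), cursors c1@0 c2@0 c4@0 c3@2, authorship ...
After op 9 (insert('r')): buffer="rrrskrb" (len 7), cursors c1@3 c2@3 c4@3 c3@6, authorship 124..3.
Authorship (.=original, N=cursor N): 1 2 4 . . 3 .
Index 2: author = 4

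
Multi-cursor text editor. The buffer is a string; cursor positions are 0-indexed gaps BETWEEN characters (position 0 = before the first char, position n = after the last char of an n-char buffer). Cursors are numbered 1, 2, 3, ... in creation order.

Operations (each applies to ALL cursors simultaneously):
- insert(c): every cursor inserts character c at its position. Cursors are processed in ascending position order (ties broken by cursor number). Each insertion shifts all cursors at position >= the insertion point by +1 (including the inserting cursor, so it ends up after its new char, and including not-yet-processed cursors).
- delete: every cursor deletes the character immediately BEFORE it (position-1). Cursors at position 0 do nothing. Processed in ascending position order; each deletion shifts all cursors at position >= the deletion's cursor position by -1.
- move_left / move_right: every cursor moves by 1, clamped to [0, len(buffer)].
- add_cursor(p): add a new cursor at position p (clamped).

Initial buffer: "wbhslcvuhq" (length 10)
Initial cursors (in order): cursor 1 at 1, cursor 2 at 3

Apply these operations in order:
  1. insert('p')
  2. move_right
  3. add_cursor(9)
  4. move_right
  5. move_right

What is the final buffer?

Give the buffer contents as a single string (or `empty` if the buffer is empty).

Answer: wpbhpslcvuhq

Derivation:
After op 1 (insert('p')): buffer="wpbhpslcvuhq" (len 12), cursors c1@2 c2@5, authorship .1..2.......
After op 2 (move_right): buffer="wpbhpslcvuhq" (len 12), cursors c1@3 c2@6, authorship .1..2.......
After op 3 (add_cursor(9)): buffer="wpbhpslcvuhq" (len 12), cursors c1@3 c2@6 c3@9, authorship .1..2.......
After op 4 (move_right): buffer="wpbhpslcvuhq" (len 12), cursors c1@4 c2@7 c3@10, authorship .1..2.......
After op 5 (move_right): buffer="wpbhpslcvuhq" (len 12), cursors c1@5 c2@8 c3@11, authorship .1..2.......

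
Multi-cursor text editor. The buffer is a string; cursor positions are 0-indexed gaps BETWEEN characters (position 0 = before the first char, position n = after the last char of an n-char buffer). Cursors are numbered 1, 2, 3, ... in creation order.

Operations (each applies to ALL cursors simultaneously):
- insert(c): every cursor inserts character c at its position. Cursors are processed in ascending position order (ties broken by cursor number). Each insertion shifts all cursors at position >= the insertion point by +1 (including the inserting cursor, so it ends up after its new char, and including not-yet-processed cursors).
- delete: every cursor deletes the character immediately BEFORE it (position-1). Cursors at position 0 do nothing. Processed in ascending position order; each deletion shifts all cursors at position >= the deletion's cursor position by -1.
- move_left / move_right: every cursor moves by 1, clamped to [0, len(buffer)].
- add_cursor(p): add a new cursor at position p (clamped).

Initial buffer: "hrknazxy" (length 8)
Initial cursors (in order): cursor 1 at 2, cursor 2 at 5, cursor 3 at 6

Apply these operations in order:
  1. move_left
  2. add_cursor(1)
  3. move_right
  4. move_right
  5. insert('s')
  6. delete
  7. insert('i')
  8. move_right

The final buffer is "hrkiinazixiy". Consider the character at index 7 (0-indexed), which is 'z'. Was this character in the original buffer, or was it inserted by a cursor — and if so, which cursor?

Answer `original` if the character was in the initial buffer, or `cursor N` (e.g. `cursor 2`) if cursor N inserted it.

After op 1 (move_left): buffer="hrknazxy" (len 8), cursors c1@1 c2@4 c3@5, authorship ........
After op 2 (add_cursor(1)): buffer="hrknazxy" (len 8), cursors c1@1 c4@1 c2@4 c3@5, authorship ........
After op 3 (move_right): buffer="hrknazxy" (len 8), cursors c1@2 c4@2 c2@5 c3@6, authorship ........
After op 4 (move_right): buffer="hrknazxy" (len 8), cursors c1@3 c4@3 c2@6 c3@7, authorship ........
After op 5 (insert('s')): buffer="hrkssnazsxsy" (len 12), cursors c1@5 c4@5 c2@9 c3@11, authorship ...14...2.3.
After op 6 (delete): buffer="hrknazxy" (len 8), cursors c1@3 c4@3 c2@6 c3@7, authorship ........
After op 7 (insert('i')): buffer="hrkiinazixiy" (len 12), cursors c1@5 c4@5 c2@9 c3@11, authorship ...14...2.3.
After op 8 (move_right): buffer="hrkiinazixiy" (len 12), cursors c1@6 c4@6 c2@10 c3@12, authorship ...14...2.3.
Authorship (.=original, N=cursor N): . . . 1 4 . . . 2 . 3 .
Index 7: author = original

Answer: original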